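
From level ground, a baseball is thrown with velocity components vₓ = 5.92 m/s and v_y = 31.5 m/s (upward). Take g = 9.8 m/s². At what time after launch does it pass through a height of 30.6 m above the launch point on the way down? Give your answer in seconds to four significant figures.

5.236 s

Require v_y0 t − ½ g t² = 30.6, i.e. 4.900 t² − 31.50 t + 30.6 = 0.
t = [31.50 ± √(31.50² − 2·9.80·30.6)] / 9.80 = (31.50 ± 19.81) / 9.80, so t = 1.193 s or t = 5.236 s.
The descending-branch root is 5.236 s.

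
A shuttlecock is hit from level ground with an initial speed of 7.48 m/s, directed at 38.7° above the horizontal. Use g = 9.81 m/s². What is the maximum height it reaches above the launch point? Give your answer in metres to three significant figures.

1.11 m

Horizontal component vₓ = 7.480 cos 38.7° = 5.838 m/s; vertical v_y0 = 7.480 sin 38.7° = 4.677 m/s.
Peak height H = v_y0² / (2g) = 21.873 / 19.62 = 1.115 m.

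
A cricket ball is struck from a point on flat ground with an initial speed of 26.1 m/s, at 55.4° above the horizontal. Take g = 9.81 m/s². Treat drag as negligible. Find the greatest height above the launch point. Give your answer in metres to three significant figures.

23.5 m

Horizontal component vₓ = 26.10 cos 55.4° = 14.82 m/s; vertical v_y0 = 26.10 sin 55.4° = 21.48 m/s.
At the apex v_y = 0, so H = v_y0²/(2g) = 21.48²/19.62 = 23.52 m.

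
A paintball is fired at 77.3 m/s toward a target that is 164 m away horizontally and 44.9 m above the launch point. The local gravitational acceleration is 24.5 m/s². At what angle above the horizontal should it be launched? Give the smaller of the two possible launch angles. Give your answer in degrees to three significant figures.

40.6°

Trajectory: y = x tanθ − g x² (1 + tan²θ)/(2v₀²). With x = 164, y = 44.9, v₀ = 77.3, g = 24.5:
55.14 tan²θ − 164 tanθ + (100.0) = 0.
tanθ = [164 ± √(164² − 4 × 55.14 × (100.0))] / (2 × 55.14) = (164 ± 69.51) / 110.3, giving tanθ = 0.8568 or 2.117.
θ = 40.59° or 64.72°; the smaller is 40.59°.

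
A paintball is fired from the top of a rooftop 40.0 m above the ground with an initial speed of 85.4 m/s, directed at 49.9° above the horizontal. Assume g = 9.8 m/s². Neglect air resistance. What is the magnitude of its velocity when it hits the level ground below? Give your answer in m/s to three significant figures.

89.9 m/s

vₓ = 85.40 cos 49.9° = 55.01 m/s; v_y0 = 85.40 sin 49.9° = 65.32 m/s.
The projectile lands when y = 40.0 + (65.32) t − ½·9.80·t² = 0. Positive root: t = (65.32 + √(65.32² + 2·9.80·40.0)) / 9.80 = (65.32 + 71.07) / 9.80 = 13.92 s.
Vertical velocity at impact: v_y = v_y0 − g t = 65.32 − 9.80 × 13.92 = −71.07 m/s.
Speed: |v| = √(vₓ² + v_y²) = √(55.01² + 71.07²) = 89.87 m/s.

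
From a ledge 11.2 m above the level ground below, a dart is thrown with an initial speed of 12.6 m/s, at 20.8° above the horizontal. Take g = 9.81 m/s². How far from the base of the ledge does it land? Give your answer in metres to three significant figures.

24.0 m

vₓ = 12.60 cos 20.8° = 11.78 m/s; v_y0 = 12.60 sin 20.8° = 4.474 m/s.
With up positive and y = 0 at the ground: y(t) = 11.2 + (4.474) t − 4.905 t². Setting y = 0 and taking the positive root: t = [4.474 + √(4.474² + 2·9.81·11.2)] / 9.81 = (4.474 + 15.48) / 9.81 = 2.035 s.
Horizontal distance: R = vₓ t = 11.78 × 2.035 = 23.96 m.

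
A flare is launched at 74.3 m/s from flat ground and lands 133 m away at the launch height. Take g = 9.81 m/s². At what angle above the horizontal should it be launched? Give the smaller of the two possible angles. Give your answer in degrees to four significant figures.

R = v₀² sin 2θ / g gives sin 2θ = gR/v₀² = 9.81·133/74.3² = 0.2363.
2θ = 13.67° or 180° − 13.67° = 166.3°, so θ = 6.835° or 83.16°.
The smaller angle is 6.835°.

6.835°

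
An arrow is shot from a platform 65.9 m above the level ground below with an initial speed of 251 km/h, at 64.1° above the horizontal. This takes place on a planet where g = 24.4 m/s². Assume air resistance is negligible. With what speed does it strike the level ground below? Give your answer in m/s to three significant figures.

89.9 m/s

Convert: 251 km/h = 251/3.6 = 69.72 m/s.
Resolve: vₓ = 69.72 cos 64.1° = 30.45 m/s and v_y0 = 69.72 sin 64.1° = 62.72 m/s.
The projectile lands when y = 65.9 + (62.72) t − ½·24.4·t² = 0. Positive root: t = (62.72 + √(62.72² + 2·24.4·65.9)) / 24.4 = (62.72 + 84.56) / 24.4 = 6.036 s.
Vertical velocity at impact: v_y = v_y0 − g t = 62.72 − 24.4 × 6.036 = −84.56 m/s.
Speed: |v| = √(vₓ² + v_y²) = √(30.45² + 84.56²) = 89.87 m/s.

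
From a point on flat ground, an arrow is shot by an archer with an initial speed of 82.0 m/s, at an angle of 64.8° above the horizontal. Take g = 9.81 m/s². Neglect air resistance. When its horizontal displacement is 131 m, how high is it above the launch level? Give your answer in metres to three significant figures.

209 m

Horizontal component vₓ = 82.00 cos 64.8° = 34.91 m/s; vertical v_y0 = 82.00 sin 64.8° = 74.20 m/s.
x = vₓ t ⇒ t = 131/34.91 = 3.752 s.
Height: y = v_y0 t − ½ g t² = 74.20 × 3.752 − 4.905 × 3.752² = 278.4 − 69.05 = 209.3 m.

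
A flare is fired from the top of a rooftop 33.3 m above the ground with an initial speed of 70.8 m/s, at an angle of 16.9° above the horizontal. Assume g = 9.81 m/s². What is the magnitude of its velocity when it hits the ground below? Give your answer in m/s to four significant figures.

75.27 m/s

Horizontal component vₓ = 70.80 cos 16.9° = 67.74 m/s; vertical v_y0 = 70.80 sin 16.9° = 20.58 m/s.
With up positive and y = 0 at the ground: y(t) = 33.3 + (20.58) t − 4.905 t². Setting y = 0 and taking the positive root: t = [20.58 + √(20.58² + 2·9.81·33.3)] / 9.81 = (20.58 + 32.82) / 9.81 = 5.443 s.
Vertical velocity at impact: v_y = v_y0 − g t = 20.58 − 9.81 × 5.443 = −32.82 m/s.
Speed: |v| = √(vₓ² + v_y²) = √(67.74² + 32.82²) = 75.27 m/s.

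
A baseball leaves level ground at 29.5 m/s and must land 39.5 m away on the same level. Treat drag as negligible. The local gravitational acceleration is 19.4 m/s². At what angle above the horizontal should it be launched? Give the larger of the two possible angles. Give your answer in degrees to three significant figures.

59.1°

From R = (v₀²/g) sin 2θ: sin 2θ = 19.4 × 39.5 / 870.25 = 0.8806.
2θ = 61.71° or 180° − 61.71° = 118.3°, so θ = 30.85° or 59.15°.
The larger angle is 59.15°.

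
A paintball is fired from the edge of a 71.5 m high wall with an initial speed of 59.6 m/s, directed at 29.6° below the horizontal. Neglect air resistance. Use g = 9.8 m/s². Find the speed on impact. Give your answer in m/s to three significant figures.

70.4 m/s

Components: vₓ = 59.60 cos 29.6° = 51.82 m/s, v_y0 = −29.44 m/s (downward).
Vertical motion (up positive, ground at y = 0): 4.900 t² − (−29.44) t − 71.5 = 0, so t = (−29.44 + √(29.44² + 2·9.80·71.5)) / 9.80 = (−29.44 + 47.62) / 9.80 = 1.856 s.
Vertical velocity at impact: v_y = v_y0 − g t = −29.44 − 9.80 × 1.856 = −47.62 m/s.
Speed: |v| = √(vₓ² + v_y²) = √(51.82² + 47.62²) = 70.38 m/s.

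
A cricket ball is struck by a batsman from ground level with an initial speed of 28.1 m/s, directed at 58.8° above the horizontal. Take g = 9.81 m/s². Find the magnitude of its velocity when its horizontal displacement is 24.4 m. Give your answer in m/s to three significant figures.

vₓ = 28.10 cos 58.8° = 14.56 m/s; v_y0 = 28.10 sin 58.8° = 24.04 m/s.
Time to reach x = 24.4 m: t = x/vₓ = 24.4/14.56 = 1.676 s.
Vertical velocity there: v_y = v_y0 − g t = 24.04 − 9.81 × 1.676 = 7.592 m/s.
Speed: √(vₓ² + v_y²) = √(14.56² + 7.592²) = 16.42 m/s.

16.4 m/s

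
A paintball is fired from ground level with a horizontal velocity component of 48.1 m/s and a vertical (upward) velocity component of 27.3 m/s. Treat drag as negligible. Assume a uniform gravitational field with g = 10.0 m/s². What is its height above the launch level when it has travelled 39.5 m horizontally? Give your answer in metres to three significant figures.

Time to reach x = 39.5 m: t = x/vₓ = 39.5/48.10 = 0.8212 s.
Height: y = v_y0 t − ½ g t² = 27.30 × 0.8212 − 5.000 × 0.8212² = 22.42 − 3.372 = 19.05 m.

19.0 m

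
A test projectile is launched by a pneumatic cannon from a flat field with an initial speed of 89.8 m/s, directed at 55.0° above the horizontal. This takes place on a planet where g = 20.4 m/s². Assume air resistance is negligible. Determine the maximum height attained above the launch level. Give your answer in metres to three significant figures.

133 m

Components: vₓ = 89.80 cos 55.0° = 51.51 m/s, v_y0 = 89.80 sin 55.0° = 73.56 m/s.
At the apex v_y = 0, so H = v_y0²/(2g) = 73.56²/40.80 = 132.6 m.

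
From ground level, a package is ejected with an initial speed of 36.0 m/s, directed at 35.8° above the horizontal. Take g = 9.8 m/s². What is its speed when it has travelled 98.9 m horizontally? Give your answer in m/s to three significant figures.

Horizontal component vₓ = 36.00 cos 35.8° = 29.20 m/s; vertical v_y0 = 36.00 sin 35.8° = 21.06 m/s.
At x = 98.9 m, t = x/vₓ = 98.9/29.20 = 3.387 s.
Vertical velocity there: v_y = v_y0 − g t = 21.06 − 9.80 × 3.387 = −12.14 m/s.
Speed: √(vₓ² + v_y²) = √(29.20² + 12.14²) = 31.62 m/s.

31.6 m/s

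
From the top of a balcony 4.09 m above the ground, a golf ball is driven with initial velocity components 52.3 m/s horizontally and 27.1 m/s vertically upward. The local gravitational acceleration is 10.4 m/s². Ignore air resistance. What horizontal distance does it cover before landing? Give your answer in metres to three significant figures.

The projectile lands when y = 4.09 + (27.10) t − ½·10.4·t² = 0. Positive root: t = (27.10 + √(27.10² + 2·10.4·4.09)) / 10.4 = (27.10 + 28.63) / 10.4 = 5.358 s.
Horizontal distance: R = vₓ t = 52.30 × 5.358 = 280.2 m.

280 m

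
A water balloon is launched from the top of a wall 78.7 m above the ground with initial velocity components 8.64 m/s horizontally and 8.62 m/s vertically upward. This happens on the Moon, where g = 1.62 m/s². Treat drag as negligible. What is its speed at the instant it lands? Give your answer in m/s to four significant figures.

With up positive and y = 0 at the ground: y(t) = 78.7 + (8.620) t − 0.8100 t². Setting y = 0 and taking the positive root: t = [8.620 + √(8.620² + 2·1.62·78.7)] / 1.62 = (8.620 + 18.15) / 1.62 = 16.52 s.
Vertical velocity at impact: v_y = v_y0 − g t = 8.620 − 1.62 × 16.52 = −18.15 m/s.
Speed: |v| = √(vₓ² + v_y²) = √(8.640² + 18.15²) = 20.10 m/s.

20.10 m/s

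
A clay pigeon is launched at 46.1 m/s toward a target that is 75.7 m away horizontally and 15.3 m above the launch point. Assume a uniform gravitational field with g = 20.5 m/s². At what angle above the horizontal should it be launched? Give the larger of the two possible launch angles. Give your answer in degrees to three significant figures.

Trajectory: y = x tanθ − g x² (1 + tan²θ)/(2v₀²). With x = 75.7, y = 15.3, v₀ = 46.1, g = 20.5:
27.64 tan²θ − 75.7 tanθ + (42.94) = 0.
tanθ = [75.7 ± √(75.7² − 4 × 27.64 × (42.94))] / (2 × 27.64) = (75.7 ± 31.36) / 55.28, giving tanθ = 0.8021 or 1.937.
θ = 38.73° or 62.69°; the larger is 62.69°.

62.7°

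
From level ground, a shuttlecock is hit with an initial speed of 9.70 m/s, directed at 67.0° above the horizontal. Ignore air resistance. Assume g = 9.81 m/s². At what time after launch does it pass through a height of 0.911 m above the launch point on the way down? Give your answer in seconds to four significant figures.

1.712 s

Horizontal component vₓ = 9.700 cos 67.0° = 3.790 m/s; vertical v_y0 = 9.700 sin 67.0° = 8.929 m/s.
Height y(t) = 8.929 t − 4.905 t² = 0.911 gives 4.905 t² − 8.929 t + 0.911 = 0.
t = [8.929 ± √(8.929² − 2·9.81·0.911)] / 9.81 = (8.929 ± 7.865) / 9.81, so t = 0.1085 s or t = 1.712 s.
The descending-branch root is 1.712 s.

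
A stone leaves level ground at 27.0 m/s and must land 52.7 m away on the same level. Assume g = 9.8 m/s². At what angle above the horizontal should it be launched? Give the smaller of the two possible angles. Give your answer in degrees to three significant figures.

22.6°

From R = (v₀²/g) sin 2θ: sin 2θ = 9.80 × 52.7 / 729.00 = 0.7084.
2θ = 45.11° or 180° − 45.11° = 134.9°, so θ = 22.55° or 67.45°.
The smaller angle is 22.55°.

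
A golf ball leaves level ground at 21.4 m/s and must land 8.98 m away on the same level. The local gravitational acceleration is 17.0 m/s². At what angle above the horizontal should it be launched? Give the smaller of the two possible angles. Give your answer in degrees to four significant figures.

From R = (v₀²/g) sin 2θ: sin 2θ = 17.0 × 8.98 / 457.96 = 0.3333.
2θ = 19.47° or 180° − 19.47° = 160.5°, so θ = 9.736° or 80.26°.
The smaller angle is 9.736°.

9.736°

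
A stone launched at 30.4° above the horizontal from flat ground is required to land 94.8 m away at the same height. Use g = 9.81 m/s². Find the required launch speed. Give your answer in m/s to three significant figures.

32.6 m/s

On level ground R = v₀² sin 2θ / g ⇒ v₀ = √(gR / sin 2θ).
v₀ = √(9.81 × 94.8 / sin 60.80°) = √(930.0 / 0.8729) = √1065.4 = 32.64 m/s.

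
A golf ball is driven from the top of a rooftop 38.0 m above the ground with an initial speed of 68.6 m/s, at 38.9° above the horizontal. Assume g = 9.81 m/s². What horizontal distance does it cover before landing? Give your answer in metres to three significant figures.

512 m

Horizontal component vₓ = 68.60 cos 38.9° = 53.39 m/s; vertical v_y0 = 68.60 sin 38.9° = 43.08 m/s.
The projectile lands when y = 38.0 + (43.08) t − ½·9.81·t² = 0. Positive root: t = (43.08 + √(43.08² + 2·9.81·38.0)) / 9.81 = (43.08 + 51.00) / 9.81 = 9.590 s.
Horizontal distance: R = vₓ t = 53.39 × 9.590 = 512.0 m.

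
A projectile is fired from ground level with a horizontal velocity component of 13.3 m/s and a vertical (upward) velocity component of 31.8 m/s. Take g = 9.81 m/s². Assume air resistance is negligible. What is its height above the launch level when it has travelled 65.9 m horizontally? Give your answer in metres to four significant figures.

x = vₓ t ⇒ t = 65.9/13.30 = 4.955 s.
Height: y = v_y0 t − ½ g t² = 31.80 × 4.955 − 4.905 × 4.955² = 157.6 − 120.4 = 37.14 m.

37.14 m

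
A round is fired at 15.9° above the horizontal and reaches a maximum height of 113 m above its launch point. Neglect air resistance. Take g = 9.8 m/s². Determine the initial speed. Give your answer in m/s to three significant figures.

172 m/s

At the peak v_y = 0, so v_y0 = √(2gH) = √(2 × 9.80 × 113) = 47.06 m/s.
v_y0 = v₀ sin θ ⇒ v₀ = 47.06 / sin 15.9° = 171.8 m/s.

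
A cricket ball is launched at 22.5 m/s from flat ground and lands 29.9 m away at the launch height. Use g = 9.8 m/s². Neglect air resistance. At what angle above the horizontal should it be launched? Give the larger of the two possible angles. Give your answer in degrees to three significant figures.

From R = (v₀²/g) sin 2θ: sin 2θ = 9.80 × 29.9 / 506.25 = 0.5788.
2θ = 35.37° or 180° − 35.37° = 144.6°, so θ = 17.68° or 72.32°.
The larger angle is 72.32°.

72.3°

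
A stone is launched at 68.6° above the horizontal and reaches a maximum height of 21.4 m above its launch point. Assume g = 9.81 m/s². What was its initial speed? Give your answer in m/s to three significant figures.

22.0 m/s

At the peak v_y = 0, so v_y0 = √(2gH) = √(2 × 9.81 × 21.4) = 20.49 m/s.
v_y0 = v₀ sin θ ⇒ v₀ = 20.49 / sin 68.6° = 22.01 m/s.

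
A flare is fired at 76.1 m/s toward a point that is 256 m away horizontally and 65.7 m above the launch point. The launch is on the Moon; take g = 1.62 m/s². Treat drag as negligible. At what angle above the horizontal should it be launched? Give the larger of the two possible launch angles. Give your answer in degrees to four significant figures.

Trajectory: y = x tanθ − g x² (1 + tan²θ)/(2v₀²). With x = 256, y = 65.7, v₀ = 76.1, g = 1.62:
9.166 tan²θ − 256 tanθ + (74.87) = 0.
tanθ = [256 ± √(256² − 4 × 9.166 × (74.87))] / (2 × 9.166) = (256 ± 250.6) / 18.33, giving tanθ = 0.2956 or 27.63.
θ = 16.47° or 87.93°; the larger is 87.93°.

87.93°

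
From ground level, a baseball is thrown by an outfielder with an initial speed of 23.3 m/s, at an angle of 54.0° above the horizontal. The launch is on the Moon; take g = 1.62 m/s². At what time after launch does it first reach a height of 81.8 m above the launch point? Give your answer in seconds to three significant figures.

5.77 s

Components: vₓ = 23.30 cos 54.0° = 13.70 m/s, v_y0 = 23.30 sin 54.0° = 18.85 m/s.
Height y(t) = 18.85 t − 0.8100 t² = 81.8 gives 0.8100 t² − 18.85 t + 81.8 = 0.
Quadratic formula: t = (18.85 ± √90.294) / 1.62 = (18.85 ± 9.502) / 1.62 → t = 5.770 s or 17.50 s.
The first (ascending) time is 5.770 s.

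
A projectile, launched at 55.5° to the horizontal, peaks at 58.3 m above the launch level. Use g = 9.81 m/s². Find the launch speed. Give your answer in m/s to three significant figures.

41.0 m/s

At the peak v_y = 0, so v_y0 = √(2gH) = √(2 × 9.81 × 58.3) = 33.82 m/s.
v_y0 = v₀ sin θ ⇒ v₀ = 33.82 / sin 55.5° = 41.04 m/s.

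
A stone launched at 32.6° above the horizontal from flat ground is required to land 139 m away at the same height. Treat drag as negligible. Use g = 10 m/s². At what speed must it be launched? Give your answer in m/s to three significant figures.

On level ground R = v₀² sin 2θ / g ⇒ v₀ = √(gR / sin 2θ).
v₀ = √(10.0 × 139 / sin 65.20°) = √(1390 / 0.9078) = √1531.2 = 39.13 m/s.

39.1 m/s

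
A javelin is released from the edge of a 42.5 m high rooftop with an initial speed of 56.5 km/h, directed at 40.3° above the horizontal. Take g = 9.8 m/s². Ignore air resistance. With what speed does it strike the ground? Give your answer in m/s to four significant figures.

32.85 m/s

Convert: 56.5 km/h = 56.5/3.6 = 15.69 m/s.
Horizontal component vₓ = 15.69 cos 40.3° = 11.97 m/s; vertical v_y0 = 15.69 sin 40.3° = 10.15 m/s.
The projectile lands when y = 42.5 + (10.15) t − ½·9.80·t² = 0. Positive root: t = (10.15 + √(10.15² + 2·9.80·42.5)) / 9.80 = (10.15 + 30.59) / 9.80 = 4.158 s.
Vertical velocity at impact: v_y = v_y0 − g t = 10.15 − 9.80 × 4.158 = −30.59 m/s.
Speed: |v| = √(vₓ² + v_y²) = √(11.97² + 30.59²) = 32.85 m/s.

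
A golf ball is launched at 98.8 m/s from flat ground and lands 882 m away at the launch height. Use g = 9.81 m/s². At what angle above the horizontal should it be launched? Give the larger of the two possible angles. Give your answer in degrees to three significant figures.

58.8°

R = v₀² sin 2θ / g gives sin 2θ = gR/v₀² = 9.81·882/98.8² = 0.8864.
2θ = 62.42° or 180° − 62.42° = 117.6°, so θ = 31.21° or 58.79°.
The larger angle is 58.79°.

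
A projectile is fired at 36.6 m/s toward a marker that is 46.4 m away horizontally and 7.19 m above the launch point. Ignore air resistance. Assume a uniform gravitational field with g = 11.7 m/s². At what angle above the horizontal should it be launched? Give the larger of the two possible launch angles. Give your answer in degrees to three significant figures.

77.6°

Trajectory: y = x tanθ − g x² (1 + tan²θ)/(2v₀²). With x = 46.4, y = 7.19, v₀ = 36.6, g = 11.7:
9.402 tan²θ − 46.4 tanθ + (16.59) = 0.
tanθ = [46.4 ± √(46.4² − 4 × 9.402 × (16.59))] / (2 × 9.402) = (46.4 ± 39.10) / 18.80, giving tanθ = 0.3881 or 4.547.
θ = 21.21° or 77.60°; the larger is 77.60°.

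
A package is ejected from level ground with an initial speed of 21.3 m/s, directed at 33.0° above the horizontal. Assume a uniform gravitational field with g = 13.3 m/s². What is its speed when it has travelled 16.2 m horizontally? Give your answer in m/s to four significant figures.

17.87 m/s

vₓ = 21.30 cos 33.0° = 17.86 m/s; v_y0 = 21.30 sin 33.0° = 11.60 m/s.
At x = 16.2 m, t = x/vₓ = 16.2/17.86 = 0.9069 s.
Vertical velocity there: v_y = v_y0 − g t = 11.60 − 13.3 × 0.9069 = −0.4605 m/s.
Speed: √(vₓ² + v_y²) = √(17.86² + 0.4605²) = 17.87 m/s.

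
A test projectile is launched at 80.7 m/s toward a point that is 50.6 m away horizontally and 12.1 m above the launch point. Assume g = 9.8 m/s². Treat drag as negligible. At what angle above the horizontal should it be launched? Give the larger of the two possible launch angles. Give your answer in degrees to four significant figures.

Trajectory: y = x tanθ − g x² (1 + tan²θ)/(2v₀²). With x = 50.6, y = 12.1, v₀ = 80.7, g = 9.80:
1.926 tan²θ − 50.6 tanθ + (14.03) = 0.
tanθ = [50.6 ± √(50.6² − 4 × 1.926 × (14.03))] / (2 × 1.926) = (50.6 ± 49.52) / 3.853, giving tanθ = 0.2802 or 25.99.
θ = 15.65° or 87.80°; the larger is 87.80°.

87.80°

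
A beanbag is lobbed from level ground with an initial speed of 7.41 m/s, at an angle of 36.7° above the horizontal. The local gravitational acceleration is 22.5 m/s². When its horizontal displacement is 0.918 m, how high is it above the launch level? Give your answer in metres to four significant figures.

0.4157 m

Horizontal component vₓ = 7.410 cos 36.7° = 5.941 m/s; vertical v_y0 = 7.410 sin 36.7° = 4.428 m/s.
x = vₓ t ⇒ t = 0.918/5.941 = 0.1545 s.
Height: y = v_y0 t − ½ g t² = 4.428 × 0.1545 − 11.25 × 0.1545² = 0.6843 − 0.2686 = 0.4157 m.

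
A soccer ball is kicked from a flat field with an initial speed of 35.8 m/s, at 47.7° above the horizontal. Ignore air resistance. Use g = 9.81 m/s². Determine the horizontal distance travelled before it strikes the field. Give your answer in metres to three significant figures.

Horizontal component vₓ = 35.80 cos 47.7° = 24.09 m/s; vertical v_y0 = 35.80 sin 47.7° = 26.48 m/s.
Time aloft: T = 2 v_y0 / g = 2 × 26.48 / 9.81 = 5.398 s.
Range: R = vₓ T = 24.09 × 5.398 = 130.1 m.

130 m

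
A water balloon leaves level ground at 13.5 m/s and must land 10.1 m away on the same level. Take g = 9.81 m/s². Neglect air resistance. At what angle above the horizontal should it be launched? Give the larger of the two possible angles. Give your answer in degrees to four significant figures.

73.53°

Level-ground range R = v₀² sin(2θ)/g ⇒ sin(2θ) = gR/v₀² = 9.81 × 10.1 / 13.5² = 0.5437.
2θ = 32.93° or 180° − 32.93° = 147.1°, so θ = 16.47° or 73.53°.
The larger angle is 73.53°.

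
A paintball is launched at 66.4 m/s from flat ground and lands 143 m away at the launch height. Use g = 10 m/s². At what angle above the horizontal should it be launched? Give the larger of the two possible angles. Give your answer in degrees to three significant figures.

Level-ground range R = v₀² sin(2θ)/g ⇒ sin(2θ) = gR/v₀² = 10.0 × 143 / 66.4² = 0.3243.
2θ = 18.93° or 180° − 18.93° = 161.1°, so θ = 9.463° or 80.54°.
The larger angle is 80.54°.

80.5°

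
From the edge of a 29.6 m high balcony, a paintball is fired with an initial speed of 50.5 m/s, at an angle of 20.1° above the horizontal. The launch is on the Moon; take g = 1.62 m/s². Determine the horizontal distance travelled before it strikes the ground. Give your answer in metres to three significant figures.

1090 m

Components: vₓ = 50.50 cos 20.1° = 47.42 m/s, v_y0 = 50.50 sin 20.1° = 17.35 m/s.
Vertical motion (up positive, ground at y = 0): 0.8100 t² − (17.35) t − 29.6 = 0, so t = (17.35 + √(17.35² + 2·1.62·29.6)) / 1.62 = (17.35 + 19.93) / 1.62 = 23.01 s.
Horizontal distance: R = vₓ t = 47.42 × 23.01 = 1091 m.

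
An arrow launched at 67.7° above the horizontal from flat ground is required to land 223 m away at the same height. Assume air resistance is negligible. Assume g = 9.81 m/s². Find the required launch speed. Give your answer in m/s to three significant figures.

On level ground R = v₀² sin 2θ / g ⇒ v₀ = √(gR / sin 2θ).
v₀ = √(9.81 × 223 / sin 135.4°) = √(2188 / 0.7022) = √3115.6 = 55.82 m/s.

55.8 m/s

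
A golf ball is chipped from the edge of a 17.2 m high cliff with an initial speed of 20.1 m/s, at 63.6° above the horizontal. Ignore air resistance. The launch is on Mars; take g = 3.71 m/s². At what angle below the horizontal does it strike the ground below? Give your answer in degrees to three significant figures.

67.2°

Components: vₓ = 20.10 cos 63.6° = 8.937 m/s, v_y0 = 20.10 sin 63.6° = 18.00 m/s.
With up positive and y = 0 at the ground: y(t) = 17.2 + (18.00) t − 1.855 t². Setting y = 0 and taking the positive root: t = [18.00 + √(18.00² + 2·3.71·17.2)] / 3.71 = (18.00 + 21.25) / 3.71 = 10.58 s.
At impact: v_y = v_y0 − g t = −21.25 m/s; vₓ = 8.937 m/s.
Angle below horizontal: arctan(|v_y|/vₓ) = arctan(21.25/8.937) = 67.19°.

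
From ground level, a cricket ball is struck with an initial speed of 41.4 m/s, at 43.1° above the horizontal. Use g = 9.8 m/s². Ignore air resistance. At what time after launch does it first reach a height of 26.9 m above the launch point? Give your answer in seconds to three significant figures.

1.20 s

Resolve: vₓ = 41.40 cos 43.1° = 30.23 m/s and v_y0 = 41.40 sin 43.1° = 28.29 m/s.
Height y(t) = 28.29 t − 4.900 t² = 26.9 gives 4.900 t² − 28.29 t + 26.9 = 0.
t = [28.29 ± √(28.29² − 2·9.80·26.9)] / 9.80 = (28.29 ± 16.52) / 9.80, so t = 1.201 s or t = 4.572 s.
The first (ascending) time is 1.201 s.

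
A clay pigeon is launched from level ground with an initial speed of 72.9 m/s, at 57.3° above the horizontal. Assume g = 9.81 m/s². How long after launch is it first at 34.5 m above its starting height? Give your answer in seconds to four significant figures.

0.5902 s

vₓ = 72.90 cos 57.3° = 39.38 m/s; v_y0 = 72.90 sin 57.3° = 61.35 m/s.
Set y = v_y0 t − ½ g t² = 34.5: 4.905 t² − 61.35 t + 34.5 = 0.
Quadratic formula: t = (61.35 ± √3086.5) / 9.81 = (61.35 ± 55.56) / 9.81 → t = 0.5902 s or 11.92 s.
The first (ascending) time is 0.5902 s.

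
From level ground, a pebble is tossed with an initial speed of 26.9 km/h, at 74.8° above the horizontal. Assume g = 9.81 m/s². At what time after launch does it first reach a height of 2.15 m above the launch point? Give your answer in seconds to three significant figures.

Convert: 26.9 km/h = 26.9/3.6 = 7.472 m/s.
vₓ = 7.472 cos 74.8° = 1.959 m/s; v_y0 = 7.472 sin 74.8° = 7.211 m/s.
Height y(t) = 7.211 t − 4.905 t² = 2.15 gives 4.905 t² − 7.211 t + 2.15 = 0.
Quadratic formula: t = (7.211 ± √9.8129) / 9.81 = (7.211 ± 3.133) / 9.81 → t = 0.4157 s or 1.054 s.
The first (ascending) time is 0.4157 s.

0.416 s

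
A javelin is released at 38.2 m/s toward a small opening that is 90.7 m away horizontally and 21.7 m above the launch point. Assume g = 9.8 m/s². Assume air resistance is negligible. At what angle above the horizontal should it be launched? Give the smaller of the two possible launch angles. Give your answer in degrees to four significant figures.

34.53°

Trajectory: y = x tanθ − g x² (1 + tan²θ)/(2v₀²). With x = 90.7, y = 21.7, v₀ = 38.2, g = 9.80:
27.62 tan²θ − 90.7 tanθ + (49.32) = 0.
tanθ = [90.7 ± √(90.7² − 4 × 27.62 × (49.32))] / (2 × 27.62) = (90.7 ± 52.69) / 55.25, giving tanθ = 0.6880 or 2.595.
θ = 34.53° or 68.93°; the smaller is 34.53°.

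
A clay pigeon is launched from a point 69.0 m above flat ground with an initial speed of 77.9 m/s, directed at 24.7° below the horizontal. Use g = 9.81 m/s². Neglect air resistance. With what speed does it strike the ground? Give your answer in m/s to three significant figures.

Resolve: vₓ = 77.90 cos 24.7° = 70.77 m/s and v_y0 = −32.55 m/s (downward).
The projectile lands when y = 69.0 + (−32.55) t − ½·9.81·t² = 0. Positive root: t = (−32.55 + √(32.55² + 2·9.81·69.0)) / 9.81 = (−32.55 + 49.13) / 9.81 = 1.690 s.
Vertical velocity at impact: v_y = v_y0 − g t = −32.55 − 9.81 × 1.690 = −49.13 m/s.
Speed: |v| = √(vₓ² + v_y²) = √(70.77² + 49.13²) = 86.15 m/s.

86.2 m/s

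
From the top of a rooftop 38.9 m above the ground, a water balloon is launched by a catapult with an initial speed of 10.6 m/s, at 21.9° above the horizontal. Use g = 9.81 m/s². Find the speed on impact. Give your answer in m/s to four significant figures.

29.59 m/s

Horizontal component vₓ = 10.60 cos 21.9° = 9.835 m/s; vertical v_y0 = 10.60 sin 21.9° = 3.954 m/s.
Vertical motion (up positive, ground at y = 0): 4.905 t² − (3.954) t − 38.9 = 0, so t = (3.954 + √(3.954² + 2·9.81·38.9)) / 9.81 = (3.954 + 27.91) / 9.81 = 3.248 s.
Vertical velocity at impact: v_y = v_y0 − g t = 3.954 − 9.81 × 3.248 = −27.91 m/s.
Speed: |v| = √(vₓ² + v_y²) = √(9.835² + 27.91²) = 29.59 m/s.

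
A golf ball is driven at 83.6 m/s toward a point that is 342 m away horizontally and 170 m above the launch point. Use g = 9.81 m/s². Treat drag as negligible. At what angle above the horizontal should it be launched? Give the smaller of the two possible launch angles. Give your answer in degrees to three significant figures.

43.7°

Trajectory: y = x tanθ − g x² (1 + tan²θ)/(2v₀²). With x = 342, y = 170, v₀ = 83.6, g = 9.81:
82.09 tan²θ − 342 tanθ + (252.1) = 0.
tanθ = [342 ± √(342² − 4 × 82.09 × (252.1))] / (2 × 82.09) = (342 ± 184.9) / 164.2, giving tanθ = 0.9569 or 3.209.
θ = 43.74° or 72.69°; the smaller is 43.74°.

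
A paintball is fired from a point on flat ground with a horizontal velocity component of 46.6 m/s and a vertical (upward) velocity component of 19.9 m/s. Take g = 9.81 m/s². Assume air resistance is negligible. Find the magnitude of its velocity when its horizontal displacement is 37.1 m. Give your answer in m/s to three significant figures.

48.1 m/s

At x = 37.1 m, t = x/vₓ = 37.1/46.60 = 0.7961 s.
Vertical velocity there: v_y = v_y0 − g t = 19.90 − 9.81 × 0.7961 = 12.09 m/s.
Speed: √(vₓ² + v_y²) = √(46.60² + 12.09²) = 48.14 m/s.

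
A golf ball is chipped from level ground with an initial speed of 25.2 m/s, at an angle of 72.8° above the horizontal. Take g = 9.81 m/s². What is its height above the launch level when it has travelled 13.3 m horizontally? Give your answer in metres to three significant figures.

Components: vₓ = 25.20 cos 72.8° = 7.452 m/s, v_y0 = 25.20 sin 72.8° = 24.07 m/s.
x = vₓ t ⇒ t = 13.3/7.452 = 1.785 s.
Height: y = v_y0 t − ½ g t² = 24.07 × 1.785 − 4.905 × 1.785² = 42.97 − 15.62 = 27.34 m.

27.3 m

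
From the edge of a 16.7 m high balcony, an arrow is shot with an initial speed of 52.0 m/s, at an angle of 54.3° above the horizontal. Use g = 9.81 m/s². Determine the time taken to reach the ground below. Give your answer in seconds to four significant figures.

8.988 s

Components: vₓ = 52.00 cos 54.3° = 30.34 m/s, v_y0 = 52.00 sin 54.3° = 42.23 m/s.
Vertical motion (up positive, ground at y = 0): 4.905 t² − (42.23) t − 16.7 = 0, so t = (42.23 + √(42.23² + 2·9.81·16.7)) / 9.81 = (42.23 + 45.94) / 9.81 = 8.988 s.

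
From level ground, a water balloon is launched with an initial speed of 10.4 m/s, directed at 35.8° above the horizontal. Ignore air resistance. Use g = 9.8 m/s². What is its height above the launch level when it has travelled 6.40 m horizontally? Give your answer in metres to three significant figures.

vₓ = 10.40 cos 35.8° = 8.435 m/s; v_y0 = 10.40 sin 35.8° = 6.084 m/s.
At x = 6.40 m, t = x/vₓ = 6.40/8.435 = 0.7587 s.
Height: y = v_y0 t − ½ g t² = 6.084 × 0.7587 − 4.900 × 0.7587² = 4.616 − 2.821 = 1.795 m.

1.79 m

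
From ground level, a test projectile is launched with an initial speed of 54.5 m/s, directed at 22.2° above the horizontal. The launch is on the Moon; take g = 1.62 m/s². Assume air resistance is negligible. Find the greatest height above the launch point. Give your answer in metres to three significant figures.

vₓ = 54.50 cos 22.2° = 50.46 m/s; v_y0 = 54.50 sin 22.2° = 20.59 m/s.
Peak height H = v_y0² / (2g) = 424.04 / 3.240 = 130.9 m.

131 m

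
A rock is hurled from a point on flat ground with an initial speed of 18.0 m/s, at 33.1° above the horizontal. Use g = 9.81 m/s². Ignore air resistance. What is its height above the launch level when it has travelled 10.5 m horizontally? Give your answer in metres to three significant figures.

Resolve: vₓ = 18.00 cos 33.1° = 15.08 m/s and v_y0 = 18.00 sin 33.1° = 9.830 m/s.
x = vₓ t ⇒ t = 10.5/15.08 = 0.6963 s.
Height: y = v_y0 t − ½ g t² = 9.830 × 0.6963 − 4.905 × 0.6963² = 6.845 − 2.378 = 4.467 m.

4.47 m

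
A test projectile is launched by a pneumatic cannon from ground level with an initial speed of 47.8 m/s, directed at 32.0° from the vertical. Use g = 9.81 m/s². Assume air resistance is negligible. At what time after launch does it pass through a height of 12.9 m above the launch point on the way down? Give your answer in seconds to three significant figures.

vₓ = 47.80 sin 32.0° = 25.33 m/s; v_y0 = 47.80 cos 32.0° = 40.54 m/s.
Set y = v_y0 t − ½ g t² = 12.9: 4.905 t² − 40.54 t + 12.9 = 0.
t = [40.54 ± √(40.54² − 2·9.81·12.9)] / 9.81 = (40.54 ± 37.28) / 9.81, so t = 0.3315 s or t = 7.933 s.
The descending-branch root is 7.933 s.

7.93 s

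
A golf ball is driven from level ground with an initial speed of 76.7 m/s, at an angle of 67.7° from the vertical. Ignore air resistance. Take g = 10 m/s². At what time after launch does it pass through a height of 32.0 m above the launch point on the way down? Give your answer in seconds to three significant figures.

Resolve: vₓ = 76.70 sin 67.7° = 70.96 m/s and v_y0 = 76.70 cos 67.7° = 29.10 m/s.
Set y = v_y0 t − ½ g t² = 32.0: 5.000 t² − 29.10 t + 32.0 = 0.
Quadratic formula: t = (29.10 ± √207.06) / 10.0 = (29.10 ± 14.39) / 10.0 → t = 1.471 s or 4.349 s.
The descending-branch root is 4.349 s.

4.35 s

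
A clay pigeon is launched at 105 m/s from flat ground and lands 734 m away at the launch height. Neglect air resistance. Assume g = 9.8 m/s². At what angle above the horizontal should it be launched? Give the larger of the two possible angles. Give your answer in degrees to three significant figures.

From R = (v₀²/g) sin 2θ: sin 2θ = 9.80 × 734 / 11025 = 0.6524.
2θ = 40.73° or 180° − 40.73° = 139.3°, so θ = 20.36° or 69.64°.
The larger angle is 69.64°.

69.6°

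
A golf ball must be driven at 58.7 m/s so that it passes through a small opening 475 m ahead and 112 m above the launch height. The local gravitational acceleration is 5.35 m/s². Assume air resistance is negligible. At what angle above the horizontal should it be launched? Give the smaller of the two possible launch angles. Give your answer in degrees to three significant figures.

Trajectory: y = x tanθ − g x² (1 + tan²θ)/(2v₀²). With x = 475, y = 112, v₀ = 58.7, g = 5.35:
175.2 tan²θ − 475 tanθ + (287.2) = 0.
tanθ = [475 ± √(475² − 4 × 175.2 × (287.2))] / (2 × 175.2) = (475 ± 156.3) / 350.3, giving tanθ = 0.9097 or 1.802.
θ = 42.29° or 60.97°; the smaller is 42.29°.

42.3°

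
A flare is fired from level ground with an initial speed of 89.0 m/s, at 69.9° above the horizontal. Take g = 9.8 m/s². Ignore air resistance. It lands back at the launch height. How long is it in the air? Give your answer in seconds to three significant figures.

17.1 s

vₓ = 89.00 cos 69.9° = 30.59 m/s; v_y0 = 89.00 sin 69.9° = 83.58 m/s.
Landing at launch height ⇒ T = 2 v_y0 / g = 2 × 83.58 / 9.80 = 17.06 s.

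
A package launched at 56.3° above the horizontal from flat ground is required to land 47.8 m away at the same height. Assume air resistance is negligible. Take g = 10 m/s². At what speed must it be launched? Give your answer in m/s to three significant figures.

On level ground R = v₀² sin 2θ / g ⇒ v₀ = √(gR / sin 2θ).
v₀ = √(10.0 × 47.8 / sin 112.6°) = √(478.0 / 0.9232) = √517.76 = 22.75 m/s.

22.8 m/s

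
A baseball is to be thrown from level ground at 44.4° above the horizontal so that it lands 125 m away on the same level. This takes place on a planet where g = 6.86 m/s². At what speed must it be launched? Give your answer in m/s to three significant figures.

From R = (v₀² / g) sin 2θ: v₀ = √(gR / sin 2θ).
v₀ = √(6.86 × 125 / sin 88.80°) = √(857.5 / 0.9998) = √857.69 = 29.29 m/s.

29.3 m/s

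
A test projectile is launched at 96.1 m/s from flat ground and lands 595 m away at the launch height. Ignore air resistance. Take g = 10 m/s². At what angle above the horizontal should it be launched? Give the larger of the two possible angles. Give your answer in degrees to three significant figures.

From R = (v₀²/g) sin 2θ: sin 2θ = 10.0 × 595 / 9235.2 = 0.6443.
2θ = 40.11° or 180° − 40.11° = 139.9°, so θ = 20.06° or 69.94°.
The larger angle is 69.94°.

69.9°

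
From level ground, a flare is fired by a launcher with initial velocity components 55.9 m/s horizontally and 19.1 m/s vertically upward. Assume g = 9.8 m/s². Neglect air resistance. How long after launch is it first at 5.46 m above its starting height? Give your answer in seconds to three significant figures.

Height y(t) = 19.10 t − 4.900 t² = 5.46 gives 4.900 t² − 19.10 t + 5.46 = 0.
Quadratic formula: t = (19.10 ± √257.79) / 9.80 = (19.10 ± 16.06) / 9.80 → t = 0.3106 s or 3.587 s.
The first (ascending) time is 0.3106 s.

0.311 s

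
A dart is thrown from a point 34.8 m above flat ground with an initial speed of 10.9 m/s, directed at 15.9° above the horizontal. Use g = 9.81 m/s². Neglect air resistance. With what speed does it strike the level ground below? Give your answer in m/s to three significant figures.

Resolve: vₓ = 10.90 cos 15.9° = 10.48 m/s and v_y0 = 10.90 sin 15.9° = 2.986 m/s.
The projectile lands when y = 34.8 + (2.986) t − ½·9.81·t² = 0. Positive root: t = (2.986 + √(2.986² + 2·9.81·34.8)) / 9.81 = (2.986 + 26.30) / 9.81 = 2.985 s.
Vertical velocity at impact: v_y = v_y0 − g t = 2.986 − 9.81 × 2.985 = −26.30 m/s.
Speed: |v| = √(vₓ² + v_y²) = √(10.48² + 26.30²) = 28.31 m/s.

28.3 m/s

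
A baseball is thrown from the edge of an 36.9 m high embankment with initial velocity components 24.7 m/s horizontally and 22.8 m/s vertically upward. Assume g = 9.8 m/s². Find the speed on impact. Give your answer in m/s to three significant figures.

The projectile lands when y = 36.9 + (22.80) t − ½·9.80·t² = 0. Positive root: t = (22.80 + √(22.80² + 2·9.80·36.9)) / 9.80 = (22.80 + 35.26) / 9.80 = 5.924 s.
Vertical velocity at impact: v_y = v_y0 − g t = 22.80 − 9.80 × 5.924 = −35.26 m/s.
Speed: |v| = √(vₓ² + v_y²) = √(24.70² + 35.26²) = 43.05 m/s.

43.0 m/s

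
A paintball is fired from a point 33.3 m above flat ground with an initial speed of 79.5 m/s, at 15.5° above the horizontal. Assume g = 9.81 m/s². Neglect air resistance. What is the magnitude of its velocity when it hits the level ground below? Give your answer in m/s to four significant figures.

Resolve: vₓ = 79.50 cos 15.5° = 76.61 m/s and v_y0 = 79.50 sin 15.5° = 21.25 m/s.
With up positive and y = 0 at the ground: y(t) = 33.3 + (21.25) t − 4.905 t². Setting y = 0 and taking the positive root: t = [21.25 + √(21.25² + 2·9.81·33.3)] / 9.81 = (21.25 + 33.24) / 9.81 = 5.554 s.
Vertical velocity at impact: v_y = v_y0 − g t = 21.25 − 9.81 × 5.554 = −33.24 m/s.
Speed: |v| = √(vₓ² + v_y²) = √(76.61² + 33.24²) = 83.51 m/s.

83.51 m/s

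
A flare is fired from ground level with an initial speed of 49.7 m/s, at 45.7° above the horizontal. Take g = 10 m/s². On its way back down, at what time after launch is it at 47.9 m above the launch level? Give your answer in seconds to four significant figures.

5.310 s

Horizontal component vₓ = 49.70 cos 45.7° = 34.71 m/s; vertical v_y0 = 49.70 sin 45.7° = 35.57 m/s.
Require v_y0 t − ½ g t² = 47.9, i.e. 5.000 t² − 35.57 t + 47.9 = 0.
t = [35.57 ± √(35.57² − 2·10.0·47.9)] / 10.0 = (35.57 ± 17.53) / 10.0, so t = 1.804 s or t = 5.310 s.
The descending-branch root is 5.310 s.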